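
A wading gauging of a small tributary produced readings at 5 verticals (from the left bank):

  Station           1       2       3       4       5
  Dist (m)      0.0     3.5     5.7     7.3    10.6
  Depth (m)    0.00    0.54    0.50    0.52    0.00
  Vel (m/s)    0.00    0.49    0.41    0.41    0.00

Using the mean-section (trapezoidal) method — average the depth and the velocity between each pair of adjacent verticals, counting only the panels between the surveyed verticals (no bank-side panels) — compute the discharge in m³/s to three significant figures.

Panel 1-2: Δb = 3.5 m, d̄ = (0.00+0.54)/2 = 0.27, v̄ = (0.00+0.49)/2 = 0.245 → q = 3.5×0.27×0.245 = 0.2315 m³/s
Panel 2-3: Δb = 2.2 m, d̄ = (0.54+0.50)/2 = 0.52, v̄ = (0.49+0.41)/2 = 0.45 → q = 2.2×0.52×0.45 = 0.5148 m³/s
Panel 3-4: Δb = 1.6 m, d̄ = (0.50+0.52)/2 = 0.51, v̄ = (0.41+0.41)/2 = 0.41 → q = 1.6×0.51×0.41 = 0.3346 m³/s
Panel 4-5: Δb = 3.3 m, d̄ = (0.52+0.00)/2 = 0.26, v̄ = (0.41+0.00)/2 = 0.205 → q = 3.3×0.26×0.205 = 0.1759 m³/s
Q = Σ q = 1.257 m³/s

1.26 m³/s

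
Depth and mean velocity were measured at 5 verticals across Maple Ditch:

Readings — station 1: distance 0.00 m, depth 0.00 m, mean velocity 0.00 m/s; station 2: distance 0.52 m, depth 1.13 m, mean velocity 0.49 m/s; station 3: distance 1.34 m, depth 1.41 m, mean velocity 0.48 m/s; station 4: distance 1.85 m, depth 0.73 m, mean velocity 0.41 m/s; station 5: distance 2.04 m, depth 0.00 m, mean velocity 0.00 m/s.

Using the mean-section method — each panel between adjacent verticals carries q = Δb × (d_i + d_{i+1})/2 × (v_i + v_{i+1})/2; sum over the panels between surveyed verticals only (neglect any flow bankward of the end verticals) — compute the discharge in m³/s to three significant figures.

0.834 m³/s

Panel 1-2: Δb = 0.52 m, d̄ = (0.00+1.13)/2 = 0.565, v̄ = (0.00+0.49)/2 = 0.245 → q = 0.52×0.565×0.245 = 0.07198 m³/s
Panel 2-3: Δb = 0.82 m, d̄ = (1.13+1.41)/2 = 1.27, v̄ = (0.49+0.48)/2 = 0.485 → q = 0.82×1.27×0.485 = 0.5051 m³/s
Panel 3-4: Δb = 0.51 m, d̄ = (1.41+0.73)/2 = 1.07, v̄ = (0.48+0.41)/2 = 0.445 → q = 0.51×1.07×0.445 = 0.2428 m³/s
Panel 4-5: Δb = 0.19 m, d̄ = (0.73+0.00)/2 = 0.365, v̄ = (0.41+0.00)/2 = 0.205 → q = 0.19×0.365×0.205 = 0.01422 m³/s
Q = Σ q = 0.8341 m³/s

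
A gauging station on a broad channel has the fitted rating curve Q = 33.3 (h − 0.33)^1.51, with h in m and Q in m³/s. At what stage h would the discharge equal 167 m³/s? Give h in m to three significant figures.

3.24 m

h − h₀ = (Q/C)^(1/b) = (167/33.3)^(1/1.51) = 2.909 m
h = 0.33 + 2.909 = 3.239 m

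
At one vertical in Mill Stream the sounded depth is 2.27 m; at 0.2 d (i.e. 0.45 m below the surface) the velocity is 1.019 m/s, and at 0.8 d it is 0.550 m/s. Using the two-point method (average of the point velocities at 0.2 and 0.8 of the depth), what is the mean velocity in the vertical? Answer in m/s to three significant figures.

0.785 m/s

v̄ = (1.019 + 0.550) / 2 = 0.7845 m/s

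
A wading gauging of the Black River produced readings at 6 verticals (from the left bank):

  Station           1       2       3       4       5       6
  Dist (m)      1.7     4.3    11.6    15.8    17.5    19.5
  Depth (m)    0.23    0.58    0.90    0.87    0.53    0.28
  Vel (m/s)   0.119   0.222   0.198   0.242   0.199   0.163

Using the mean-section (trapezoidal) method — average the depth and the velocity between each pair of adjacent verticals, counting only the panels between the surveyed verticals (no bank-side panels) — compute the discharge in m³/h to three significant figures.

9150 m³/h

Panel 1-2: Δb = 2.6 m, d̄ = (0.23+0.58)/2 = 0.405, v̄ = (0.119+0.222)/2 = 0.1705 → q = 2.6×0.405×0.1705 = 0.1795 m³/s
Panel 2-3: Δb = 7.3 m, d̄ = (0.58+0.90)/2 = 0.74, v̄ = (0.222+0.198)/2 = 0.21 → q = 7.3×0.74×0.21 = 1.134 m³/s
Panel 3-4: Δb = 4.2 m, d̄ = (0.90+0.87)/2 = 0.885, v̄ = (0.198+0.242)/2 = 0.22 → q = 4.2×0.885×0.22 = 0.8177 m³/s
Panel 4-5: Δb = 1.7 m, d̄ = (0.87+0.53)/2 = 0.7, v̄ = (0.242+0.199)/2 = 0.2205 → q = 1.7×0.7×0.2205 = 0.2624 m³/s
Panel 5-6: Δb = 2 m, d̄ = (0.53+0.28)/2 = 0.405, v̄ = (0.199+0.163)/2 = 0.181 → q = 2×0.405×0.181 = 0.1466 m³/s
Q = Σ q = 2.541 m³/s
= 2.541 × 3600 = 9147 m³/h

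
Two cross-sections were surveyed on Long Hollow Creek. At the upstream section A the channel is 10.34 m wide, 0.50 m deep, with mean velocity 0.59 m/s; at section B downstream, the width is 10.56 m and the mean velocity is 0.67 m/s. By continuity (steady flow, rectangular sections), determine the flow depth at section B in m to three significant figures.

0.431 m

Q = A₁V₁ = (10.34×0.50) × 0.59 = 3.050 m³/s
d₂ = Q/(b₂ V₂) = 3.050/(10.56×0.67) = 0.4311 m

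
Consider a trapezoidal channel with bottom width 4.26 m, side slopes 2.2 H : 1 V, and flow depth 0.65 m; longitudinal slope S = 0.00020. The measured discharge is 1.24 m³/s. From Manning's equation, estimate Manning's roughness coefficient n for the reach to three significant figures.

0.0266

A = (b + z·y)·y = (4.26 + 2.2×0.65)×0.65 = 3.699 m²
P = b + 2y√(1+z²) = 4.26 + 2×0.65×√(1+2.2²) = 7.402 m
R = A/P = 3.699/7.402 = 0.4997 m
n = (1/Q)·A·R^(2/3)·S^(1/2) = (1/1.24) × 3.699 × 0.6297 × 0.01414 = 0.02656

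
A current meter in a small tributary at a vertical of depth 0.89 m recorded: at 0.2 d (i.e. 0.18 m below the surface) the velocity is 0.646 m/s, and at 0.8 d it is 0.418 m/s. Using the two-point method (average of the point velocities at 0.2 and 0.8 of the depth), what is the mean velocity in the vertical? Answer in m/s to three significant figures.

0.532 m/s

v̄ = (0.646 + 0.418) / 2 = 0.5320 m/s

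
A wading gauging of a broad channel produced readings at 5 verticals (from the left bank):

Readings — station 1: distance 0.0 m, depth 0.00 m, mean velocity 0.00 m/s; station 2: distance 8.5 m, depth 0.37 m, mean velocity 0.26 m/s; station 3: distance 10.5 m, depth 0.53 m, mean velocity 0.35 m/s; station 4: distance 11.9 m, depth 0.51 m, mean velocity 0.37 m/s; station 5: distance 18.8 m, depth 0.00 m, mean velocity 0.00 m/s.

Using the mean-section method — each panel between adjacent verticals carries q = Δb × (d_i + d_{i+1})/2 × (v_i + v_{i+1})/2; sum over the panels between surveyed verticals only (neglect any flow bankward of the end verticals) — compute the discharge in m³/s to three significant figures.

1.07 m³/s

Panel 1-2: Δb = 8.5 m, d̄ = (0.00+0.37)/2 = 0.185, v̄ = (0.00+0.26)/2 = 0.13 → q = 8.5×0.185×0.13 = 0.2044 m³/s
Panel 2-3: Δb = 2 m, d̄ = (0.37+0.53)/2 = 0.45, v̄ = (0.26+0.35)/2 = 0.305 → q = 2×0.45×0.305 = 0.2745 m³/s
Panel 3-4: Δb = 1.4 m, d̄ = (0.53+0.51)/2 = 0.52, v̄ = (0.35+0.37)/2 = 0.36 → q = 1.4×0.52×0.36 = 0.2621 m³/s
Panel 4-5: Δb = 6.9 m, d̄ = (0.51+0.00)/2 = 0.255, v̄ = (0.37+0.00)/2 = 0.185 → q = 6.9×0.255×0.185 = 0.3255 m³/s
Q = Σ q = 1.067 m³/s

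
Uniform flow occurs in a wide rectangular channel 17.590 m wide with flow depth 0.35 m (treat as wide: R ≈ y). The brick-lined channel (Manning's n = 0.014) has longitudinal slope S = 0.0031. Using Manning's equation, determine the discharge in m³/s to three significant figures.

12.2 m³/s

A = b·y = 17.590 × 0.35 = 6.157 m²
Wide channel: R ≈ y = 0.35 m
Q = (1/n)·A·R^(2/3)·S^(1/2) = (1/0.014) × 6.157 × 0.3500^(2/3) × 0.0031^(1/2) = 12.16 m³/s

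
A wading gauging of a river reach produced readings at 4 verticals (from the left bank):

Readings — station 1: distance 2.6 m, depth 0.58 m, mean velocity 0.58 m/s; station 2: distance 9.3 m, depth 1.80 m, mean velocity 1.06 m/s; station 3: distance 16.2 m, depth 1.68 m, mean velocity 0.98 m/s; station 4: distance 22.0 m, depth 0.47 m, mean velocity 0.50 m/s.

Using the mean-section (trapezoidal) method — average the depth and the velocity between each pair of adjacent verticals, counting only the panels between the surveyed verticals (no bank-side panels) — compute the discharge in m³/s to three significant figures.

Panel 1-2: Δb = 6.7 m, d̄ = (0.58+1.80)/2 = 1.19, v̄ = (0.58+1.06)/2 = 0.82 → q = 6.7×1.19×0.82 = 6.538 m³/s
Panel 2-3: Δb = 6.9 m, d̄ = (1.80+1.68)/2 = 1.74, v̄ = (1.06+0.98)/2 = 1.02 → q = 6.9×1.74×1.02 = 12.25 m³/s
Panel 3-4: Δb = 5.8 m, d̄ = (1.68+0.47)/2 = 1.075, v̄ = (0.98+0.50)/2 = 0.74 → q = 5.8×1.075×0.74 = 4.614 m³/s
Q = Σ q = 23.40 m³/s

23.4 m³/s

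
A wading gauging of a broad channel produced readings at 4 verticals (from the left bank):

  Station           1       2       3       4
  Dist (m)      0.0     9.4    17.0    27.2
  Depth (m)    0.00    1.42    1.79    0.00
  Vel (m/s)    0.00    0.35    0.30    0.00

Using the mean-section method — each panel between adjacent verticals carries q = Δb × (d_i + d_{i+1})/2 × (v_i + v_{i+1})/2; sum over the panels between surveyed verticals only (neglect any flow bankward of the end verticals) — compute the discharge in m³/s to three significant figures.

Panel 1-2: Δb = 9.4 m, d̄ = (0.00+1.42)/2 = 0.71, v̄ = (0.00+0.35)/2 = 0.175 → q = 9.4×0.71×0.175 = 1.168 m³/s
Panel 2-3: Δb = 7.6 m, d̄ = (1.42+1.79)/2 = 1.605, v̄ = (0.35+0.30)/2 = 0.325 → q = 7.6×1.605×0.325 = 3.964 m³/s
Panel 3-4: Δb = 10.2 m, d̄ = (1.79+0.00)/2 = 0.895, v̄ = (0.30+0.00)/2 = 0.15 → q = 10.2×0.895×0.15 = 1.369 m³/s
Q = Σ q = 6.502 m³/s

6.50 m³/s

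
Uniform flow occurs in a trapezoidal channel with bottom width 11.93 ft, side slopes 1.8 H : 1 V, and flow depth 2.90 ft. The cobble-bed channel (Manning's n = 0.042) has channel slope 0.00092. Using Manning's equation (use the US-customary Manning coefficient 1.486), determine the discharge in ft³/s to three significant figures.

A = (b + z·y)·y = (11.93 + 1.8×2.90)×2.90 = 49.74 ft²
P = b + 2y√(1+z²) = 11.93 + 2×2.90×√(1+1.8²) = 23.87 ft
R = A/P = 49.74/23.87 = 2.083 ft
Q = (1.486/n)·A·R^(2/3)·S^(1/2) = (1.486/0.042) × 49.74 × 2.083^(2/3) × 0.00092^(1/2) = 87.06 ft³/s

87.1 ft³/s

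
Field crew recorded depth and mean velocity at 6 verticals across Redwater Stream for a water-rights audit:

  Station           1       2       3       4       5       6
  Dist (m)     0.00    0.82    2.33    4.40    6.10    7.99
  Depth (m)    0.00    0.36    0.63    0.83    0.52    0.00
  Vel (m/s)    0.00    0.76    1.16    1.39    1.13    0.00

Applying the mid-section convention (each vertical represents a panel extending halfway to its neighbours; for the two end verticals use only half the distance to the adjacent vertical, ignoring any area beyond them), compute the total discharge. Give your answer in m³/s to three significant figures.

4.86 m³/s

w_2 = (2.33 − 0.00)/2 = 1.165 m; q_2 = 0.76 × 0.36 × 1.165 = 0.3187 m³/s
w_3 = (4.40 − 0.82)/2 = 1.79 m; q_3 = 1.16 × 0.63 × 1.79 = 1.308 m³/s
w_4 = (6.10 − 2.33)/2 = 1.885 m; q_4 = 1.39 × 0.83 × 1.885 = 2.175 m³/s
w_5 = (7.99 − 4.40)/2 = 1.795 m; q_5 = 1.13 × 0.52 × 1.795 = 1.055 m³/s
Stations 1, 6 contribute zero (depth or velocity is 0).
Q = Σ qᵢ = 4.856 m³/s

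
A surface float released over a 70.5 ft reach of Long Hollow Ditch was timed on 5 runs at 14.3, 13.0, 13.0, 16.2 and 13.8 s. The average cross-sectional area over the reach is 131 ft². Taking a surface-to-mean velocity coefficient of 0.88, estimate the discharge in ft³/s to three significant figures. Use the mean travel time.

578 ft³/s

t̄ = (14.3 + 13.0 + 13.0 + 16.2 + 13.8) / 5 = 14.06 s
v_surface = L / t̄ = 70.5 / 14.06 = 5.014 ft/s
v_mean = 0.88 × 5.014 = 4.413 ft/s
Q = A × v_mean = 131 × 4.413 = 578.0 ft³/s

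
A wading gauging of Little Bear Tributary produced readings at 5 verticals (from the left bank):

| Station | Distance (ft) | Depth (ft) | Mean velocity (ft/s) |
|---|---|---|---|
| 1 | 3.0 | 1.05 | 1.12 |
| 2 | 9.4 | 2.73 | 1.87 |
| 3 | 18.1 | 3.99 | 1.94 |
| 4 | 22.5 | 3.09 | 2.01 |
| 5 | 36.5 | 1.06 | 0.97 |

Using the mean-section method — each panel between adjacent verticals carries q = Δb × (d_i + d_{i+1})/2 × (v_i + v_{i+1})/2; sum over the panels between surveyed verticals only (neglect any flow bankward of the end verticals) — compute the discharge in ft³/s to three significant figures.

Panel 1-2: Δb = 6.4 ft, d̄ = (1.05+2.73)/2 = 1.89, v̄ = (1.12+1.87)/2 = 1.495 → q = 6.4×1.89×1.495 = 18.08 ft³/s
Panel 2-3: Δb = 8.7 ft, d̄ = (2.73+3.99)/2 = 3.36, v̄ = (1.87+1.94)/2 = 1.905 → q = 8.7×3.36×1.905 = 55.69 ft³/s
Panel 3-4: Δb = 4.4 ft, d̄ = (3.99+3.09)/2 = 3.54, v̄ = (1.94+2.01)/2 = 1.975 → q = 4.4×3.54×1.975 = 30.76 ft³/s
Panel 4-5: Δb = 14 ft, d̄ = (3.09+1.06)/2 = 2.075, v̄ = (2.01+0.97)/2 = 1.49 → q = 14×2.075×1.49 = 43.28 ft³/s
Q = Σ q = 147.8 ft³/s

148 ft³/s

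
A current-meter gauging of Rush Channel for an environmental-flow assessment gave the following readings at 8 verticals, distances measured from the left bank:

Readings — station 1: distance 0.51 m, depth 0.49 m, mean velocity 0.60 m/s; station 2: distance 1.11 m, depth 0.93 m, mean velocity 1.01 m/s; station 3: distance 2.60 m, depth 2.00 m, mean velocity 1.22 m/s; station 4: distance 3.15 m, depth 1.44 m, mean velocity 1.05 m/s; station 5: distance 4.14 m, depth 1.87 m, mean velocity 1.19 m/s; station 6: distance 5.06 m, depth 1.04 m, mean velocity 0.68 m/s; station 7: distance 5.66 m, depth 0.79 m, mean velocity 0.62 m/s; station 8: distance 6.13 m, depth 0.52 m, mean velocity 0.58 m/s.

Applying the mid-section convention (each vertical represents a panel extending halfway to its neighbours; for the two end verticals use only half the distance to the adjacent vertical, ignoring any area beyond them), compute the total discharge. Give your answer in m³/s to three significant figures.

7.72 m³/s

w_1 = (1.11 − 0.51)/2 = 0.3 m; q_1 = 0.60 × 0.49 × 0.3 = 0.08820 m³/s
w_2 = (2.60 − 0.51)/2 = 1.045 m; q_2 = 1.01 × 0.93 × 1.045 = 0.9816 m³/s
w_3 = (3.15 − 1.11)/2 = 1.02 m; q_3 = 1.22 × 2.00 × 1.02 = 2.489 m³/s
w_4 = (4.14 − 2.60)/2 = 0.77 m; q_4 = 1.05 × 1.44 × 0.77 = 1.164 m³/s
w_5 = (5.06 − 3.15)/2 = 0.955 m; q_5 = 1.19 × 1.87 × 0.955 = 2.125 m³/s
w_6 = (5.66 − 4.14)/2 = 0.76 m; q_6 = 0.68 × 1.04 × 0.76 = 0.5375 m³/s
w_7 = (6.13 − 5.06)/2 = 0.535 m; q_7 = 0.62 × 0.79 × 0.535 = 0.2620 m³/s
w_8 = (6.13 − 5.66)/2 = 0.235 m; q_8 = 0.58 × 0.52 × 0.235 = 0.07088 m³/s
Q = Σ qᵢ = 7.718 m³/s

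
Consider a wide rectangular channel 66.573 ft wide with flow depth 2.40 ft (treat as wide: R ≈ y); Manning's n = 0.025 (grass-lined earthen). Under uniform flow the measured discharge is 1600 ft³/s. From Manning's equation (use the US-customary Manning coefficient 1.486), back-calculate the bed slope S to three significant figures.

0.00883

A = b·y = 66.573 × 2.40 = 159.8 ft²
Wide channel: R ≈ y = 2.40 ft
S = (Q·n / (1.486·A·R^(2/3)))² = (1600×0.025 / (1.486×159.8×1.793))² = 0.008833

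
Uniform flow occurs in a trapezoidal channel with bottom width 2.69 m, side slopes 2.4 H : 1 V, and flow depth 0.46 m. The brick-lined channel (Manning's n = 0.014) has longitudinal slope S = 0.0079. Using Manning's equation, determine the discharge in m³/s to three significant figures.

A = (b + z·y)·y = (2.69 + 2.4×0.46)×0.46 = 1.745 m²
P = b + 2y√(1+z²) = 2.69 + 2×0.46×√(1+2.4²) = 5.082 m
R = A/P = 1.745/5.082 = 0.3434 m
Q = (1/n)·A·R^(2/3)·S^(1/2) = (1/0.014) × 1.745 × 0.3434^(2/3) × 0.0079^(1/2) = 5.434 m³/s

5.43 m³/s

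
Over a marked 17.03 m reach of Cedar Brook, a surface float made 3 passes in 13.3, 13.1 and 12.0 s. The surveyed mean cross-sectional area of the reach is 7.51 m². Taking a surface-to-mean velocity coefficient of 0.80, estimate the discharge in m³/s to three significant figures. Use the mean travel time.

7.99 m³/s

t̄ = (13.3 + 13.1 + 12.0) / 3 = 12.8 s
v_surface = L / t̄ = 17.03 / 12.8 = 1.330 m/s
v_mean = 0.80 × 1.330 = 1.064 m/s
Q = A × v_mean = 7.51 × 1.064 = 7.993 m³/s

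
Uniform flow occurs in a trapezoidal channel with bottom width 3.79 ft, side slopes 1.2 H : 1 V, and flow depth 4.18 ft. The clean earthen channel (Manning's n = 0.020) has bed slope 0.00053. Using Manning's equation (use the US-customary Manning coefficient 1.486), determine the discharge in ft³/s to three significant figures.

A = (b + z·y)·y = (3.79 + 1.2×4.18)×4.18 = 36.81 ft²
P = b + 2y√(1+z²) = 3.79 + 2×4.18×√(1+1.2²) = 16.85 ft
R = A/P = 36.81/16.85 = 2.185 ft
Q = (1.486/n)·A·R^(2/3)·S^(1/2) = (1.486/0.020) × 36.81 × 2.185^(2/3) × 0.00053^(1/2) = 106.0 ft³/s

106 ft³/s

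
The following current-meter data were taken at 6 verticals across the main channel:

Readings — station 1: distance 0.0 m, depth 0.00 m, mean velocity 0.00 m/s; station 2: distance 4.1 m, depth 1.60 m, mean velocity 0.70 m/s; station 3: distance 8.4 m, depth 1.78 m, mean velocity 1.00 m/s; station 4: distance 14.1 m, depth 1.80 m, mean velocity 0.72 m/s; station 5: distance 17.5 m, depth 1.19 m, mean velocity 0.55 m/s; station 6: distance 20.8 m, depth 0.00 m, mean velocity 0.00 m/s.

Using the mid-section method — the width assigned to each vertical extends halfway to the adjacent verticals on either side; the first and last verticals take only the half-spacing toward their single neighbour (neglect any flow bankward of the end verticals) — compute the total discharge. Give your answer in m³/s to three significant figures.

w_2 = (8.4 − 0.0)/2 = 4.2 m; q_2 = 0.70 × 1.60 × 4.2 = 4.704 m³/s
w_3 = (14.1 − 4.1)/2 = 5 m; q_3 = 1.00 × 1.78 × 5 = 8.900 m³/s
w_4 = (17.5 − 8.4)/2 = 4.55 m; q_4 = 0.72 × 1.80 × 4.55 = 5.897 m³/s
w_5 = (20.8 − 14.1)/2 = 3.35 m; q_5 = 0.55 × 1.19 × 3.35 = 2.193 m³/s
Stations 1, 6 contribute zero (depth or velocity is 0).
Q = Σ qᵢ = 21.69 m³/s

21.7 m³/s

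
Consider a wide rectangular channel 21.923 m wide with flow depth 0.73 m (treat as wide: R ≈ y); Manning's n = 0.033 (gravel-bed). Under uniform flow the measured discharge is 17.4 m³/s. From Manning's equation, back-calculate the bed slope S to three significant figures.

0.00196

A = b·y = 21.923 × 0.73 = 16.00 m²
Wide channel: R ≈ y = 0.73 m
S = (Q·n / (1·A·R^(2/3)))² = (17.4×0.033 / (1×16.00×0.8107))² = 0.001958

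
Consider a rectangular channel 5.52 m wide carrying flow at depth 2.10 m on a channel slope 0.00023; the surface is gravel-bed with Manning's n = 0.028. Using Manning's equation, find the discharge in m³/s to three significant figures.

A = b·y = 5.52 × 2.10 = 11.59 m²
P = b + 2y = 5.52 + 2×2.10 = 9.720 m
R = A/P = 11.59/9.720 = 1.193 m
Q = (1/n)·A·R^(2/3)·S^(1/2) = (1/0.028) × 11.59 × 1.193^(2/3) × 0.00023^(1/2) = 7.061 m³/s

7.06 m³/s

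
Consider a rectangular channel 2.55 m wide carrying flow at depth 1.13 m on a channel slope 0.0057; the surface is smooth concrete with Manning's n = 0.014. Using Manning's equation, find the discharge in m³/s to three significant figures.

A = b·y = 2.55 × 1.13 = 2.882 m²
P = b + 2y = 2.55 + 2×1.13 = 4.810 m
R = A/P = 2.882/4.810 = 0.5991 m
Q = (1/n)·A·R^(2/3)·S^(1/2) = (1/0.014) × 2.882 × 0.5991^(2/3) × 0.0057^(1/2) = 11.04 m³/s

11.0 m³/s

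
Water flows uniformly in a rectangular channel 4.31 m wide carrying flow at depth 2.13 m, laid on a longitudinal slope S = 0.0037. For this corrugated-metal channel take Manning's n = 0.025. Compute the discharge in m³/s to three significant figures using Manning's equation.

A = b·y = 4.31 × 2.13 = 9.180 m²
P = b + 2y = 4.31 + 2×2.13 = 8.570 m
R = A/P = 9.180/8.570 = 1.071 m
Q = (1/n)·A·R^(2/3)·S^(1/2) = (1/0.025) × 9.180 × 1.071^(2/3) × 0.0037^(1/2) = 23.38 m³/s

23.4 m³/s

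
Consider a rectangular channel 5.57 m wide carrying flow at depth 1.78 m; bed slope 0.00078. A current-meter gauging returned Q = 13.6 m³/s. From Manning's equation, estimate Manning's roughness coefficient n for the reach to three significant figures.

0.0215

A = b·y = 5.57 × 1.78 = 9.915 m²
P = b + 2y = 5.57 + 2×1.78 = 9.130 m
R = A/P = 9.915/9.130 = 1.086 m
n = (1/Q)·A·R^(2/3)·S^(1/2) = (1/13.6) × 9.915 × 1.057 × 0.02793 = 0.02151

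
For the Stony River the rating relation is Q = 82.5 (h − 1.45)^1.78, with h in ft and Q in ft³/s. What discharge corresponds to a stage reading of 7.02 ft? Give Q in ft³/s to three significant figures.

1750 ft³/s

Q = 82.5 × (7.02 − 1.45)^1.78 = 82.5 × 5.57^1.78 = 1754 ft³/s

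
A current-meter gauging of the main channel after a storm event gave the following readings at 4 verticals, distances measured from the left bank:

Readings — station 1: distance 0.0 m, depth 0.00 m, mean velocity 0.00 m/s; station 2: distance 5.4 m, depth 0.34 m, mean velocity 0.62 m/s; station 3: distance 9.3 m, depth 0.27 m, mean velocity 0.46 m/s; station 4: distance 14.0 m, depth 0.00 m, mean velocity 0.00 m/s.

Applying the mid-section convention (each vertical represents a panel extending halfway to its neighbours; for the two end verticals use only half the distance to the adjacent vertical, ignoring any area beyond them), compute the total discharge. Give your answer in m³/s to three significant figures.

1.51 m³/s

w_2 = (9.3 − 0.0)/2 = 4.65 m; q_2 = 0.62 × 0.34 × 4.65 = 0.9802 m³/s
w_3 = (14.0 − 5.4)/2 = 4.3 m; q_3 = 0.46 × 0.27 × 4.3 = 0.5341 m³/s
Stations 1, 4 contribute zero (depth or velocity is 0).
Q = Σ qᵢ = 1.514 m³/s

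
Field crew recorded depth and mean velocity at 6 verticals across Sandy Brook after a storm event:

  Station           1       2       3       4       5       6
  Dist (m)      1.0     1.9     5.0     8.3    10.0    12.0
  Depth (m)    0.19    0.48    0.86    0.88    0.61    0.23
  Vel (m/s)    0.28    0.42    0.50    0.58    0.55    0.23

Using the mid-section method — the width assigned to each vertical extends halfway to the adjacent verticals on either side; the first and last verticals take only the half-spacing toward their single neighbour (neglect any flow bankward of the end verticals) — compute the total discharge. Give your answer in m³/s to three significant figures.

3.75 m³/s

w_1 = (1.9 − 1.0)/2 = 0.45 m; q_1 = 0.28 × 0.19 × 0.45 = 0.02394 m³/s
w_2 = (5.0 − 1.0)/2 = 2 m; q_2 = 0.42 × 0.48 × 2 = 0.4032 m³/s
w_3 = (8.3 − 1.9)/2 = 3.2 m; q_3 = 0.50 × 0.86 × 3.2 = 1.376 m³/s
w_4 = (10.0 − 5.0)/2 = 2.5 m; q_4 = 0.58 × 0.88 × 2.5 = 1.276 m³/s
w_5 = (12.0 − 8.3)/2 = 1.85 m; q_5 = 0.55 × 0.61 × 1.85 = 0.6207 m³/s
w_6 = (12.0 − 10.0)/2 = 1 m; q_6 = 0.23 × 0.23 × 1 = 0.05290 m³/s
Q = Σ qᵢ = 3.753 m³/s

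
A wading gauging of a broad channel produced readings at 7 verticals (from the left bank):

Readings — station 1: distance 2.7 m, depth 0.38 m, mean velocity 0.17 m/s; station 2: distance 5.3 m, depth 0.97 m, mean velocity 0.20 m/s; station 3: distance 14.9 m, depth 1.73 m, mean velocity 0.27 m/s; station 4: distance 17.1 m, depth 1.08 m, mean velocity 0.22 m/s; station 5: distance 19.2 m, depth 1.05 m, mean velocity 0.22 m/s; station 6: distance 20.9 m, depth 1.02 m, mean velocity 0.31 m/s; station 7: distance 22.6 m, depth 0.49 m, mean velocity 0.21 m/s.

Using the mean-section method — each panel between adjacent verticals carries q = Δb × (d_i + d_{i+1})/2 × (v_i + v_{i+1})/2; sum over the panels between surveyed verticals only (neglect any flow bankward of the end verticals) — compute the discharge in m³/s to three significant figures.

5.42 m³/s

Panel 1-2: Δb = 2.6 m, d̄ = (0.38+0.97)/2 = 0.675, v̄ = (0.17+0.20)/2 = 0.185 → q = 2.6×0.675×0.185 = 0.3247 m³/s
Panel 2-3: Δb = 9.6 m, d̄ = (0.97+1.73)/2 = 1.35, v̄ = (0.20+0.27)/2 = 0.235 → q = 9.6×1.35×0.235 = 3.046 m³/s
Panel 3-4: Δb = 2.2 m, d̄ = (1.73+1.08)/2 = 1.405, v̄ = (0.27+0.22)/2 = 0.245 → q = 2.2×1.405×0.245 = 0.7573 m³/s
Panel 4-5: Δb = 2.1 m, d̄ = (1.08+1.05)/2 = 1.065, v̄ = (0.22+0.22)/2 = 0.22 → q = 2.1×1.065×0.22 = 0.4920 m³/s
Panel 5-6: Δb = 1.7 m, d̄ = (1.05+1.02)/2 = 1.035, v̄ = (0.22+0.31)/2 = 0.265 → q = 1.7×1.035×0.265 = 0.4663 m³/s
Panel 6-7: Δb = 1.7 m, d̄ = (1.02+0.49)/2 = 0.755, v̄ = (0.31+0.21)/2 = 0.26 → q = 1.7×0.755×0.26 = 0.3337 m³/s
Q = Σ q = 5.420 m³/s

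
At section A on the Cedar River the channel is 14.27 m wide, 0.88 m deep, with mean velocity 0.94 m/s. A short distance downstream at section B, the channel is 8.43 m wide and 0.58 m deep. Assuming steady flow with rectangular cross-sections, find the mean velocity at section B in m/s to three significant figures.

Q = A₁V₁ = (14.27×0.88) × 0.94 = 11.80 m³/s
A₂ = 8.43 × 0.58 = 4.889 m²
V₂ = Q/A₂ = 11.80/4.889 = 2.414 m/s

2.41 m/s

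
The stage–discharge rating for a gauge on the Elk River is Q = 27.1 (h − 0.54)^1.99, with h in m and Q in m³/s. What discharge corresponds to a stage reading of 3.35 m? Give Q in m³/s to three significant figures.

Q = 27.1 × (3.35 − 0.54)^1.99 = 27.1 × 2.81^1.99 = 211.8 m³/s

212 m³/s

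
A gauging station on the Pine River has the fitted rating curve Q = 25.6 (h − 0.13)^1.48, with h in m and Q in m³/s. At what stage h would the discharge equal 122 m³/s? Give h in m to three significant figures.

h − h₀ = (Q/C)^(1/b) = (122/25.6)^(1/1.48) = 2.872 m
h = 0.13 + 2.872 = 3.002 m

3.00 m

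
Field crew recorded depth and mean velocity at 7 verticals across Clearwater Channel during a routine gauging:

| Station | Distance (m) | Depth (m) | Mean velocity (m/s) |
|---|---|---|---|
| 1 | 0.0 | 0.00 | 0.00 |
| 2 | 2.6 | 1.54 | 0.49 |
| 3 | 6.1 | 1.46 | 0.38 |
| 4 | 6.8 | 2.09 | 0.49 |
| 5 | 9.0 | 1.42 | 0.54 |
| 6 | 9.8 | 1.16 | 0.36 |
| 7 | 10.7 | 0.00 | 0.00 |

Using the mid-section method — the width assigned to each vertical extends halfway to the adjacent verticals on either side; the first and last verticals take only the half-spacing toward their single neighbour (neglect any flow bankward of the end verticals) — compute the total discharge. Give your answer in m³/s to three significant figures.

w_2 = (6.1 − 0.0)/2 = 3.05 m; q_2 = 0.49 × 1.54 × 3.05 = 2.302 m³/s
w_3 = (6.8 − 2.6)/2 = 2.1 m; q_3 = 0.38 × 1.46 × 2.1 = 1.165 m³/s
w_4 = (9.0 − 6.1)/2 = 1.45 m; q_4 = 0.49 × 2.09 × 1.45 = 1.485 m³/s
w_5 = (9.8 − 6.8)/2 = 1.5 m; q_5 = 0.54 × 1.42 × 1.5 = 1.150 m³/s
w_6 = (10.7 − 9.0)/2 = 0.85 m; q_6 = 0.36 × 1.16 × 0.85 = 0.3550 m³/s
Stations 1, 7 contribute zero (depth or velocity is 0).
Q = Σ qᵢ = 6.457 m³/s

6.46 m³/s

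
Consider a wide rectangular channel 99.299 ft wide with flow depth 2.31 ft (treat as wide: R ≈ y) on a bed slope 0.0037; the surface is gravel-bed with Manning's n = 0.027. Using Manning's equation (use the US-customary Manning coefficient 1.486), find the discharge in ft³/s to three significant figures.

A = b·y = 99.299 × 2.31 = 229.4 ft²
Wide channel: R ≈ y = 2.31 ft
Q = (1.486/n)·A·R^(2/3)·S^(1/2) = (1.486/0.027) × 229.4 × 2.310^(2/3) × 0.0037^(1/2) = 1342 ft³/s

1340 ft³/s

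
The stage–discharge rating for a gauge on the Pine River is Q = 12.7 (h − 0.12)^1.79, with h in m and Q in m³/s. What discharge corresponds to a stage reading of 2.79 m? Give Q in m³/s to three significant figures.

Q = 12.7 × (2.79 − 0.12)^1.79 = 12.7 × 2.67^1.79 = 73.66 m³/s

73.7 m³/s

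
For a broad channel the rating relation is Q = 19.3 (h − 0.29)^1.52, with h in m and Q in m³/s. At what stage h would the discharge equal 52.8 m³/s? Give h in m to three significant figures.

h − h₀ = (Q/C)^(1/b) = (52.8/19.3)^(1/1.52) = 1.939 m
h = 0.29 + 1.939 = 2.229 m

2.23 m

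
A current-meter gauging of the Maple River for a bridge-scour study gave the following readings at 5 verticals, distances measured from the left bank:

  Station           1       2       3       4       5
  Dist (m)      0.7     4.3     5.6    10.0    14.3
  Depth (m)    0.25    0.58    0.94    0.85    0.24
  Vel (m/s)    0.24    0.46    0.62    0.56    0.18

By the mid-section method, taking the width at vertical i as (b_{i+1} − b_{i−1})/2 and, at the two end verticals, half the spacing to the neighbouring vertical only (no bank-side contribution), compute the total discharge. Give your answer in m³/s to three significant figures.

w_1 = (4.3 − 0.7)/2 = 1.8 m; q_1 = 0.24 × 0.25 × 1.8 = 0.1080 m³/s
w_2 = (5.6 − 0.7)/2 = 2.45 m; q_2 = 0.46 × 0.58 × 2.45 = 0.6537 m³/s
w_3 = (10.0 − 4.3)/2 = 2.85 m; q_3 = 0.62 × 0.94 × 2.85 = 1.661 m³/s
w_4 = (14.3 − 5.6)/2 = 4.35 m; q_4 = 0.56 × 0.85 × 4.35 = 2.071 m³/s
w_5 = (14.3 − 10.0)/2 = 2.15 m; q_5 = 0.18 × 0.24 × 2.15 = 0.09288 m³/s
Q = Σ qᵢ = 4.586 m³/s

4.59 m³/s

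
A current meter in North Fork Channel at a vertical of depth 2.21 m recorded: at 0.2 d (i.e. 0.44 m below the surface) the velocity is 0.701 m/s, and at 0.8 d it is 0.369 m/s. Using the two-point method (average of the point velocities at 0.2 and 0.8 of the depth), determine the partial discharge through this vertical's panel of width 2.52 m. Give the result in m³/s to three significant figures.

2.98 m³/s

v̄ = (0.701 + 0.369) / 2 = 0.5350 m/s
q = v̄ × d × w = 0.5350 × 2.21 × 2.52 = 2.980 m³/s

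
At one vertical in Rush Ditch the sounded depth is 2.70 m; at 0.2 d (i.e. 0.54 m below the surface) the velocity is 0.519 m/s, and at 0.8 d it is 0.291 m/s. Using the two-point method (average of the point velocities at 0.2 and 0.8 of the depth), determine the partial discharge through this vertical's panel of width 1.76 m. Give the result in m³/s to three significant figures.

v̄ = (0.519 + 0.291) / 2 = 0.4050 m/s
q = v̄ × d × w = 0.4050 × 2.70 × 1.76 = 1.925 m³/s

1.92 m³/s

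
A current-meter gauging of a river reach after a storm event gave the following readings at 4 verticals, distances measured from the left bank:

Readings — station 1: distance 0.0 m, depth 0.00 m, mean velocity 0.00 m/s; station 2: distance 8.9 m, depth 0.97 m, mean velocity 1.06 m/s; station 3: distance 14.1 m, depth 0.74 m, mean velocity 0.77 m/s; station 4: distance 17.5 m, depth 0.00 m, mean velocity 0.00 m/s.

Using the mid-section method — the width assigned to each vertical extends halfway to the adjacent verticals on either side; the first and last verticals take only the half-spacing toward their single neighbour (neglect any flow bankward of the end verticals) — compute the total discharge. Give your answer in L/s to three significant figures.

w_2 = (14.1 − 0.0)/2 = 7.05 m; q_2 = 1.06 × 0.97 × 7.05 = 7.249 m³/s
w_3 = (17.5 − 8.9)/2 = 4.3 m; q_3 = 0.77 × 0.74 × 4.3 = 2.450 m³/s
Stations 1, 4 contribute zero (depth or velocity is 0).
Q = Σ qᵢ = 9.699 m³/s
= 9.699 × 1000 = 9699 L/s

9700 L/s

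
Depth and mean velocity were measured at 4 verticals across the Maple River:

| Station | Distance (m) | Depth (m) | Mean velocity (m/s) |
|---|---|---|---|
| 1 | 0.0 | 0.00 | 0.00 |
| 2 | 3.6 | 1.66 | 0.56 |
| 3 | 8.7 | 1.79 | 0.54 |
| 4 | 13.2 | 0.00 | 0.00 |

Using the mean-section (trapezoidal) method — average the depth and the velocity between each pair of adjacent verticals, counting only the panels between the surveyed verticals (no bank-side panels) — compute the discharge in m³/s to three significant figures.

Panel 1-2: Δb = 3.6 m, d̄ = (0.00+1.66)/2 = 0.83, v̄ = (0.00+0.56)/2 = 0.28 → q = 3.6×0.83×0.28 = 0.8366 m³/s
Panel 2-3: Δb = 5.1 m, d̄ = (1.66+1.79)/2 = 1.725, v̄ = (0.56+0.54)/2 = 0.55 → q = 5.1×1.725×0.55 = 4.839 m³/s
Panel 3-4: Δb = 4.5 m, d̄ = (1.79+0.00)/2 = 0.895, v̄ = (0.54+0.00)/2 = 0.27 → q = 4.5×0.895×0.27 = 1.087 m³/s
Q = Σ q = 6.763 m³/s

6.76 m³/s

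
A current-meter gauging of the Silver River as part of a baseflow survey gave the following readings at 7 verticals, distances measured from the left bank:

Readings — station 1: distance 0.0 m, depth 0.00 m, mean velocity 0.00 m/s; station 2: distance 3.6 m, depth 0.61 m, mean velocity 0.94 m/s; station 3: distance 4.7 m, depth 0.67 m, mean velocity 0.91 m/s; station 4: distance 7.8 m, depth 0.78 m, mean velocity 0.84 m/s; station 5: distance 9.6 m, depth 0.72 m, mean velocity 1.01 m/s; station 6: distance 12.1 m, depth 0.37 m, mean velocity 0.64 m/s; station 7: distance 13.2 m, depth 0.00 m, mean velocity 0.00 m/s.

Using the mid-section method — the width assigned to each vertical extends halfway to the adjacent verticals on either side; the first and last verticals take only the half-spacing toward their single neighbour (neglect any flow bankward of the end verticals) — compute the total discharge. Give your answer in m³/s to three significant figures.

w_2 = (4.7 − 0.0)/2 = 2.35 m; q_2 = 0.94 × 0.61 × 2.35 = 1.347 m³/s
w_3 = (7.8 − 3.6)/2 = 2.1 m; q_3 = 0.91 × 0.67 × 2.1 = 1.280 m³/s
w_4 = (9.6 − 4.7)/2 = 2.45 m; q_4 = 0.84 × 0.78 × 2.45 = 1.605 m³/s
w_5 = (12.1 − 7.8)/2 = 2.15 m; q_5 = 1.01 × 0.72 × 2.15 = 1.563 m³/s
w_6 = (13.2 − 9.6)/2 = 1.8 m; q_6 = 0.64 × 0.37 × 1.8 = 0.4262 m³/s
Stations 1, 7 contribute zero (depth or velocity is 0).
Q = Σ qᵢ = 6.223 m³/s

6.22 m³/s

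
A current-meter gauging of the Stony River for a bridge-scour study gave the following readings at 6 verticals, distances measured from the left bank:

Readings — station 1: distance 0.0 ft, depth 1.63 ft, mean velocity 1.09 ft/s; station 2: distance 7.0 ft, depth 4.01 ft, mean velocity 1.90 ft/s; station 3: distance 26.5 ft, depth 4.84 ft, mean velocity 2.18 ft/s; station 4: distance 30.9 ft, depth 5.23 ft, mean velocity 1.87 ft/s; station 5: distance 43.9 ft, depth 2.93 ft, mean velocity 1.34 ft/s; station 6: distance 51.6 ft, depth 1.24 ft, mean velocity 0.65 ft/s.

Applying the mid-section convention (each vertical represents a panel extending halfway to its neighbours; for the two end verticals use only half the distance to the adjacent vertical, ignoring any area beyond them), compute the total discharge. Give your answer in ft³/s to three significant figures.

w_1 = (7.0 − 0.0)/2 = 3.5 ft; q_1 = 1.09 × 1.63 × 3.5 = 6.218 ft³/s
w_2 = (26.5 − 0.0)/2 = 13.25 ft; q_2 = 1.90 × 4.01 × 13.25 = 101.0 ft³/s
w_3 = (30.9 − 7.0)/2 = 11.95 ft; q_3 = 2.18 × 4.84 × 11.95 = 126.1 ft³/s
w_4 = (43.9 − 26.5)/2 = 8.7 ft; q_4 = 1.87 × 5.23 × 8.7 = 85.09 ft³/s
w_5 = (51.6 − 30.9)/2 = 10.35 ft; q_5 = 1.34 × 2.93 × 10.35 = 40.64 ft³/s
w_6 = (51.6 − 43.9)/2 = 3.85 ft; q_6 = 0.65 × 1.24 × 3.85 = 3.103 ft³/s
Q = Σ qᵢ = 362.1 ft³/s

362 ft³/s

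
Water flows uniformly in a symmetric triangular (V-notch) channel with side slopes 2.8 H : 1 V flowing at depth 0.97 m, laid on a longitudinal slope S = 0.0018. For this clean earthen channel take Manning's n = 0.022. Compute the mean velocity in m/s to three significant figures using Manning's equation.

A = z·y² = 2.8×0.97² = 2.635 m²
P = 2y√(1+z²) = 2×0.97×√(1+2.8²) = 5.768 m
R = A/P = 2.635/5.768 = 0.4567 m
Q = (1/n)·A·R^(2/3)·S^(1/2) = (1/0.022) × 2.635 × 0.4567^(2/3) × 0.0018^(1/2) = 3.013 m³/s
V = Q/A = 3.013/2.635 = 1.144 m/s

1.14 m/s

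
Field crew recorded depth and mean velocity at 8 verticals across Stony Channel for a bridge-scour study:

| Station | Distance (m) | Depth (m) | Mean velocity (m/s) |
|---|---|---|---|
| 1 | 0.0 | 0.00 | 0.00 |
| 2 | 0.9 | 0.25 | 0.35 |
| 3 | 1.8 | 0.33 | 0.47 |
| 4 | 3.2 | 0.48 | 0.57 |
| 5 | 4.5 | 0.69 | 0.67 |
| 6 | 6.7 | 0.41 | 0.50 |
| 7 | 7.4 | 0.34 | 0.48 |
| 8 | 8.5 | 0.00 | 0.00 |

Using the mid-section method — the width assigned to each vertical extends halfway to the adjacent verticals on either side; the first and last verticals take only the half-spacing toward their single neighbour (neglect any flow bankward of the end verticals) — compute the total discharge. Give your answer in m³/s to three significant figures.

1.88 m³/s

w_2 = (1.8 − 0.0)/2 = 0.9 m; q_2 = 0.35 × 0.25 × 0.9 = 0.07875 m³/s
w_3 = (3.2 − 0.9)/2 = 1.15 m; q_3 = 0.47 × 0.33 × 1.15 = 0.1784 m³/s
w_4 = (4.5 − 1.8)/2 = 1.35 m; q_4 = 0.57 × 0.48 × 1.35 = 0.3694 m³/s
w_5 = (6.7 − 3.2)/2 = 1.75 m; q_5 = 0.67 × 0.69 × 1.75 = 0.8090 m³/s
w_6 = (7.4 − 4.5)/2 = 1.45 m; q_6 = 0.50 × 0.41 × 1.45 = 0.2973 m³/s
w_7 = (8.5 − 6.7)/2 = 0.9 m; q_7 = 0.48 × 0.34 × 0.9 = 0.1469 m³/s
Stations 1, 8 contribute zero (depth or velocity is 0).
Q = Σ qᵢ = 1.880 m³/s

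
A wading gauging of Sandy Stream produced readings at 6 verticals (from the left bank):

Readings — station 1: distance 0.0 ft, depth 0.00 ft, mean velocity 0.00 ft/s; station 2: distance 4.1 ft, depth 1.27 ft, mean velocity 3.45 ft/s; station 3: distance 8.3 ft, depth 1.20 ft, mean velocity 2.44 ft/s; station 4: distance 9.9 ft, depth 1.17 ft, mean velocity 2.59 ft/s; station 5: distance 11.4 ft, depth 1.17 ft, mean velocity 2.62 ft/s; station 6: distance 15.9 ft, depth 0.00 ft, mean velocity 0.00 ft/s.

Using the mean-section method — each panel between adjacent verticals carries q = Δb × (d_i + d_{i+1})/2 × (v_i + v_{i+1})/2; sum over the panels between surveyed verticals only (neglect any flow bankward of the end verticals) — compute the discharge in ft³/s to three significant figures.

Panel 1-2: Δb = 4.1 ft, d̄ = (0.00+1.27)/2 = 0.635, v̄ = (0.00+3.45)/2 = 1.725 → q = 4.1×0.635×1.725 = 4.491 ft³/s
Panel 2-3: Δb = 4.2 ft, d̄ = (1.27+1.20)/2 = 1.235, v̄ = (3.45+2.44)/2 = 2.945 → q = 4.2×1.235×2.945 = 15.28 ft³/s
Panel 3-4: Δb = 1.6 ft, d̄ = (1.20+1.17)/2 = 1.185, v̄ = (2.44+2.59)/2 = 2.515 → q = 1.6×1.185×2.515 = 4.768 ft³/s
Panel 4-5: Δb = 1.5 ft, d̄ = (1.17+1.17)/2 = 1.17, v̄ = (2.59+2.62)/2 = 2.605 → q = 1.5×1.17×2.605 = 4.572 ft³/s
Panel 5-6: Δb = 4.5 ft, d̄ = (1.17+0.00)/2 = 0.585, v̄ = (2.62+0.00)/2 = 1.31 → q = 4.5×0.585×1.31 = 3.449 ft³/s
Q = Σ q = 32.56 ft³/s

32.6 ft³/s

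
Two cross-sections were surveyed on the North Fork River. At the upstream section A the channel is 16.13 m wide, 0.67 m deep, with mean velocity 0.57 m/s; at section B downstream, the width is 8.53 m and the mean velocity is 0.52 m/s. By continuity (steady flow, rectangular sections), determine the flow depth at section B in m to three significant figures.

1.39 m

Q = A₁V₁ = (16.13×0.67) × 0.57 = 6.160 m³/s
d₂ = Q/(b₂ V₂) = 6.160/(8.53×0.52) = 1.389 m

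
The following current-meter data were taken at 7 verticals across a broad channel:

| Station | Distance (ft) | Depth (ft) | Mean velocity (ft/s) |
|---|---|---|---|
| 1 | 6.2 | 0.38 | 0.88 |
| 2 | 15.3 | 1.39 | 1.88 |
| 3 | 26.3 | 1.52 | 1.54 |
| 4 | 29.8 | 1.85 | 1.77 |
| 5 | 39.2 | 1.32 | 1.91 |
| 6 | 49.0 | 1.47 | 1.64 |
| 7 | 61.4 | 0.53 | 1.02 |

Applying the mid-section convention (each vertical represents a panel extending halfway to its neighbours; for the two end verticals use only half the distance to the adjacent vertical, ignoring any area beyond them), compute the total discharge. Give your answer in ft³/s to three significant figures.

w_1 = (15.3 − 6.2)/2 = 4.55 ft; q_1 = 0.88 × 0.38 × 4.55 = 1.522 ft³/s
w_2 = (26.3 − 6.2)/2 = 10.05 ft; q_2 = 1.88 × 1.39 × 10.05 = 26.26 ft³/s
w_3 = (29.8 − 15.3)/2 = 7.25 ft; q_3 = 1.54 × 1.52 × 7.25 = 16.97 ft³/s
w_4 = (39.2 − 26.3)/2 = 6.45 ft; q_4 = 1.77 × 1.85 × 6.45 = 21.12 ft³/s
w_5 = (49.0 − 29.8)/2 = 9.6 ft; q_5 = 1.91 × 1.32 × 9.6 = 24.20 ft³/s
w_6 = (61.4 − 39.2)/2 = 11.1 ft; q_6 = 1.64 × 1.47 × 11.1 = 26.76 ft³/s
w_7 = (61.4 − 49.0)/2 = 6.2 ft; q_7 = 1.02 × 0.53 × 6.2 = 3.352 ft³/s
Q = Σ qᵢ = 120.2 ft³/s

120 ft³/s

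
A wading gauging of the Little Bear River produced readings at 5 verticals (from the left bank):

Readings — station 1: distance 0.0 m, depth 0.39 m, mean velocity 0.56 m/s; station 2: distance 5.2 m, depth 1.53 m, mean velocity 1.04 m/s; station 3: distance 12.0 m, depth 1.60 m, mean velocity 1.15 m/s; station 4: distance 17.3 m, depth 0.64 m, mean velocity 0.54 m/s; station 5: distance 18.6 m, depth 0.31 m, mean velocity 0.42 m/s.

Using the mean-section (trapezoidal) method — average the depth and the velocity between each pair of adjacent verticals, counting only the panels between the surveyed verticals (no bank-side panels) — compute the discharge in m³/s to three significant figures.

Panel 1-2: Δb = 5.2 m, d̄ = (0.39+1.53)/2 = 0.96, v̄ = (0.56+1.04)/2 = 0.8 → q = 5.2×0.96×0.8 = 3.994 m³/s
Panel 2-3: Δb = 6.8 m, d̄ = (1.53+1.60)/2 = 1.565, v̄ = (1.04+1.15)/2 = 1.095 → q = 6.8×1.565×1.095 = 11.65 m³/s
Panel 3-4: Δb = 5.3 m, d̄ = (1.60+0.64)/2 = 1.12, v̄ = (1.15+0.54)/2 = 0.845 → q = 5.3×1.12×0.845 = 5.016 m³/s
Panel 4-5: Δb = 1.3 m, d̄ = (0.64+0.31)/2 = 0.475, v̄ = (0.54+0.42)/2 = 0.48 → q = 1.3×0.475×0.48 = 0.2964 m³/s
Q = Σ q = 20.96 m³/s

21.0 m³/s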